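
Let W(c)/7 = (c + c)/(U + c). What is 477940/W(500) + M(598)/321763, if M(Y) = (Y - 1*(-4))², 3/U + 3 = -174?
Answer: 226830321596689/6644405950 ≈ 34139.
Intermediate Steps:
U = -1/59 (U = 3/(-3 - 174) = 3/(-177) = 3*(-1/177) = -1/59 ≈ -0.016949)
M(Y) = (4 + Y)² (M(Y) = (Y + 4)² = (4 + Y)²)
W(c) = 14*c/(-1/59 + c) (W(c) = 7*((c + c)/(-1/59 + c)) = 7*((2*c)/(-1/59 + c)) = 7*(2*c/(-1/59 + c)) = 14*c/(-1/59 + c))
477940/W(500) + M(598)/321763 = 477940/((826*500/(-1 + 59*500))) + (4 + 598)²/321763 = 477940/((826*500/(-1 + 29500))) + 602²*(1/321763) = 477940/((826*500/29499)) + 362404*(1/321763) = 477940/((826*500*(1/29499))) + 362404/321763 = 477940/(413000/29499) + 362404/321763 = 477940*(29499/413000) + 362404/321763 = 704937603/20650 + 362404/321763 = 226830321596689/6644405950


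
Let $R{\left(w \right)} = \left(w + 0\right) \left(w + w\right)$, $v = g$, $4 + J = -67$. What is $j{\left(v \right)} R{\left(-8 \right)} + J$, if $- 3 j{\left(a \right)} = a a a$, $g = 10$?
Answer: $- \frac{128213}{3} \approx -42738.0$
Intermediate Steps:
$J = -71$ ($J = -4 - 67 = -71$)
$v = 10$
$R{\left(w \right)} = 2 w^{2}$ ($R{\left(w \right)} = w 2 w = 2 w^{2}$)
$j{\left(a \right)} = - \frac{a^{3}}{3}$ ($j{\left(a \right)} = - \frac{a a a}{3} = - \frac{a^{2} a}{3} = - \frac{a^{3}}{3}$)
$j{\left(v \right)} R{\left(-8 \right)} + J = - \frac{10^{3}}{3} \cdot 2 \left(-8\right)^{2} - 71 = \left(- \frac{1}{3}\right) 1000 \cdot 2 \cdot 64 - 71 = \left(- \frac{1000}{3}\right) 128 - 71 = - \frac{128000}{3} - 71 = - \frac{128213}{3}$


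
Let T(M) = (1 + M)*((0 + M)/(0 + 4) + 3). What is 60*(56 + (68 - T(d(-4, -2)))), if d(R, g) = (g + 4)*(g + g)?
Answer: 7860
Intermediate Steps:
d(R, g) = 2*g*(4 + g) (d(R, g) = (4 + g)*(2*g) = 2*g*(4 + g))
T(M) = (1 + M)*(3 + M/4) (T(M) = (1 + M)*(M/4 + 3) = (1 + M)*(3 + M/4))
60*(56 + (68 - T(d(-4, -2)))) = 60*(56 + (68 - (3 + (2*(-2)*(4 - 2))²/4 + 13*(2*(-2)*(4 - 2))/4))) = 60*(56 + (68 - (3 + (2*(-2)*2)²/4 + 13*(2*(-2)*2)/4))) = 60*(56 + (68 - (3 + (¼)*(-8)² + (13/4)*(-8)))) = 60*(56 + (68 - (3 + (¼)*64 - 26))) = 60*(56 + (68 - (3 + 16 - 26))) = 60*(56 + (68 - 1*(-7))) = 60*(56 + (68 + 7)) = 60*(56 + 75) = 60*131 = 7860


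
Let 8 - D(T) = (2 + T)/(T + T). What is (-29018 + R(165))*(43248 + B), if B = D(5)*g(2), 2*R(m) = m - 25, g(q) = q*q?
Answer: -6263941928/5 ≈ -1.2528e+9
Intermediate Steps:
g(q) = q**2
D(T) = 8 - (2 + T)/(2*T) (D(T) = 8 - (2 + T)/(T + T) = 8 - (2 + T)/(2*T))
R(m) = -25/2 + m/2 (R(m) = (m - 25)/2 = (-25 + m)/2 = -25/2 + m/2)
B = 146/5 (B = (15/2 - 1/5)*2**2 = (15/2 - 1*1/5)*4 = (15/2 - 1/5)*4 = (73/10)*4 = 146/5 ≈ 29.200)
(-29018 + R(165))*(43248 + B) = (-29018 + (-25/2 + (1/2)*165))*(43248 + 146/5) = (-29018 + (-25/2 + 165/2))*(216386/5) = (-29018 + 70)*(216386/5) = -28948*216386/5 = -6263941928/5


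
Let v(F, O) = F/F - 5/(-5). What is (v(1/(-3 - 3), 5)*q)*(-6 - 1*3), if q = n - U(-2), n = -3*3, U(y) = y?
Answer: 126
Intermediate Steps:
n = -9
v(F, O) = 2 (v(F, O) = 1 - 5*(-1/5) = 1 + 1 = 2)
q = -7 (q = -9 - 1*(-2) = -9 + 2 = -7)
(v(1/(-3 - 3), 5)*q)*(-6 - 1*3) = (2*(-7))*(-6 - 1*3) = -14*(-6 - 3) = -14*(-9) = 126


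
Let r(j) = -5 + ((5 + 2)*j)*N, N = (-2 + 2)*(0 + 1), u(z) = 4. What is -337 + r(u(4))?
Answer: -342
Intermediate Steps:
N = 0 (N = 0*1 = 0)
r(j) = -5 (r(j) = -5 + ((5 + 2)*j)*0 = -5 + (7*j)*0 = -5 + 0 = -5)
-337 + r(u(4)) = -337 - 5 = -342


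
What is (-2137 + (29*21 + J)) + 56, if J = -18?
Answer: -1490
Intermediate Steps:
(-2137 + (29*21 + J)) + 56 = (-2137 + (29*21 - 18)) + 56 = (-2137 + (609 - 18)) + 56 = (-2137 + 591) + 56 = -1546 + 56 = -1490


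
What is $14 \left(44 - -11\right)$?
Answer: $770$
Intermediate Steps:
$14 \left(44 - -11\right) = 14 \left(44 + 11\right) = 14 \cdot 55 = 770$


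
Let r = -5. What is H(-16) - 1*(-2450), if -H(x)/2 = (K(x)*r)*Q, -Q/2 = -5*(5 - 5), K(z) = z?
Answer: 2450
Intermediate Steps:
Q = 0 (Q = -(-10)*(5 - 5) = -(-10)*0 = -2*0 = 0)
H(x) = 0 (H(x) = -2*x*(-5)*0 = -2*(-5*x)*0 = -2*0 = 0)
H(-16) - 1*(-2450) = 0 - 1*(-2450) = 0 + 2450 = 2450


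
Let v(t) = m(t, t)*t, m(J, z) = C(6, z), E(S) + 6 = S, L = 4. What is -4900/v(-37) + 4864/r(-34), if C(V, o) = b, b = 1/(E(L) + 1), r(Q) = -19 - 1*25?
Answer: -98892/407 ≈ -242.98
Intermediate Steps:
E(S) = -6 + S
r(Q) = -44 (r(Q) = -19 - 25 = -44)
b = -1 (b = 1/((-6 + 4) + 1) = 1/(-2 + 1) = 1/(-1) = -1)
C(V, o) = -1
m(J, z) = -1
v(t) = -t
-4900/v(-37) + 4864/r(-34) = -4900/((-1*(-37))) + 4864/(-44) = -4900/37 + 4864*(-1/44) = -4900*1/37 - 1216/11 = -4900/37 - 1216/11 = -98892/407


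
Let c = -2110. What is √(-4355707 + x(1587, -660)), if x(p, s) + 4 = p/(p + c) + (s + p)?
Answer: I*√1191160542737/523 ≈ 2086.8*I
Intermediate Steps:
x(p, s) = -4 + p + s + p/(-2110 + p) (x(p, s) = -4 + (p/(p - 2110) + (s + p)) = -4 + (p/(-2110 + p) + (p + s)) = -4 + (p + s + p/(-2110 + p)) = -4 + p + s + p/(-2110 + p))
√(-4355707 + x(1587, -660)) = √(-4355707 + (8440 + 1587² - 2113*1587 - 2110*(-660) + 1587*(-660))/(-2110 + 1587)) = √(-4355707 + (8440 + 2518569 - 3353331 + 1392600 - 1047420)/(-523)) = √(-4355707 - 1/523*(-481142)) = √(-4355707 + 481142/523) = √(-2277553619/523) = I*√1191160542737/523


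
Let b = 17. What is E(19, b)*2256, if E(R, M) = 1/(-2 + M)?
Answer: 752/5 ≈ 150.40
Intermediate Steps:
E(19, b)*2256 = 2256/(-2 + 17) = 2256/15 = (1/15)*2256 = 752/5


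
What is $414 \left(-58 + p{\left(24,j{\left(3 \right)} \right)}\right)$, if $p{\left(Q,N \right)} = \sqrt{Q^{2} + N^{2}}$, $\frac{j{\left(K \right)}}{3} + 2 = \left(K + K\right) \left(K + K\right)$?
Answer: $-24012 + 2484 \sqrt{305} \approx 19369.0$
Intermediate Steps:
$j{\left(K \right)} = -6 + 12 K^{2}$ ($j{\left(K \right)} = -6 + 3 \left(K + K\right) \left(K + K\right) = -6 + 3 \cdot 2 K 2 K = -6 + 3 \cdot 4 K^{2} = -6 + 12 K^{2}$)
$p{\left(Q,N \right)} = \sqrt{N^{2} + Q^{2}}$
$414 \left(-58 + p{\left(24,j{\left(3 \right)} \right)}\right) = 414 \left(-58 + \sqrt{\left(-6 + 12 \cdot 3^{2}\right)^{2} + 24^{2}}\right) = 414 \left(-58 + \sqrt{\left(-6 + 12 \cdot 9\right)^{2} + 576}\right) = 414 \left(-58 + \sqrt{\left(-6 + 108\right)^{2} + 576}\right) = 414 \left(-58 + \sqrt{102^{2} + 576}\right) = 414 \left(-58 + \sqrt{10404 + 576}\right) = 414 \left(-58 + \sqrt{10980}\right) = 414 \left(-58 + 6 \sqrt{305}\right) = -24012 + 2484 \sqrt{305}$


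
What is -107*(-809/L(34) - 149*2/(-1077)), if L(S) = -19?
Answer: -93834185/20463 ≈ -4585.6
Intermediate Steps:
-107*(-809/L(34) - 149*2/(-1077)) = -107*(-809/(-19) - 149*2/(-1077)) = -107*(-809*(-1/19) - 298*(-1/1077)) = -107*(809/19 + 298/1077) = -107*876955/20463 = -93834185/20463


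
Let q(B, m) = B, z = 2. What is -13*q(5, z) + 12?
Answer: -53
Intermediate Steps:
-13*q(5, z) + 12 = -13*5 + 12 = -65 + 12 = -53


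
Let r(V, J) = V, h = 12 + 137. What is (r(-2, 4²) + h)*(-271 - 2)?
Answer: -40131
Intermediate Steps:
h = 149
(r(-2, 4²) + h)*(-271 - 2) = (-2 + 149)*(-271 - 2) = 147*(-273) = -40131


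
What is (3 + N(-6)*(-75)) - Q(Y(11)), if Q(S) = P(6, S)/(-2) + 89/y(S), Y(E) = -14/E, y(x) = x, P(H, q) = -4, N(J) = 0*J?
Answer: 993/14 ≈ 70.929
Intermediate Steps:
N(J) = 0
Q(S) = 2 + 89/S (Q(S) = -4/(-2) + 89/S = -4*(-1/2) + 89/S = 2 + 89/S)
(3 + N(-6)*(-75)) - Q(Y(11)) = (3 + 0*(-75)) - (2 + 89/((-14/11))) = (3 + 0) - (2 + 89/((-14*1/11))) = 3 - (2 + 89/(-14/11)) = 3 - (2 + 89*(-11/14)) = 3 - (2 - 979/14) = 3 - 1*(-951/14) = 3 + 951/14 = 993/14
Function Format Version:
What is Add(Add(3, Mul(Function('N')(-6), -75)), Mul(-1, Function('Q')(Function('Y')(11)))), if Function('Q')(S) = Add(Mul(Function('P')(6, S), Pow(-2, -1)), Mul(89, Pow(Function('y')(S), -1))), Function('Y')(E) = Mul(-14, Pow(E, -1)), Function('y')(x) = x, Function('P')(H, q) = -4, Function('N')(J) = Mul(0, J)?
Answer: Rational(993, 14) ≈ 70.929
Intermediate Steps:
Function('N')(J) = 0
Function('Q')(S) = Add(2, Mul(89, Pow(S, -1))) (Function('Q')(S) = Add(Mul(-4, Pow(-2, -1)), Mul(89, Pow(S, -1))) = Add(Mul(-4, Rational(-1, 2)), Mul(89, Pow(S, -1))) = Add(2, Mul(89, Pow(S, -1))))
Add(Add(3, Mul(Function('N')(-6), -75)), Mul(-1, Function('Q')(Function('Y')(11)))) = Add(Add(3, Mul(0, -75)), Mul(-1, Add(2, Mul(89, Pow(Mul(-14, Pow(11, -1)), -1))))) = Add(Add(3, 0), Mul(-1, Add(2, Mul(89, Pow(Mul(-14, Rational(1, 11)), -1))))) = Add(3, Mul(-1, Add(2, Mul(89, Pow(Rational(-14, 11), -1))))) = Add(3, Mul(-1, Add(2, Mul(89, Rational(-11, 14))))) = Add(3, Mul(-1, Add(2, Rational(-979, 14)))) = Add(3, Mul(-1, Rational(-951, 14))) = Add(3, Rational(951, 14)) = Rational(993, 14)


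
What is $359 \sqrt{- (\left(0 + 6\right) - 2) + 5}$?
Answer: $359$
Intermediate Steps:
$359 \sqrt{- (\left(0 + 6\right) - 2) + 5} = 359 \sqrt{- (6 - 2) + 5} = 359 \sqrt{\left(-1\right) 4 + 5} = 359 \sqrt{-4 + 5} = 359 \sqrt{1} = 359 \cdot 1 = 359$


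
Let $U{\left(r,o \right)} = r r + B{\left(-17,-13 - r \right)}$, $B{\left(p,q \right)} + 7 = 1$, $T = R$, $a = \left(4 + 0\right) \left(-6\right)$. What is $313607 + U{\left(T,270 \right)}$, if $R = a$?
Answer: $314177$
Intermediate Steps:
$a = -24$ ($a = 4 \left(-6\right) = -24$)
$R = -24$
$T = -24$
$B{\left(p,q \right)} = -6$ ($B{\left(p,q \right)} = -7 + 1 = -6$)
$U{\left(r,o \right)} = -6 + r^{2}$ ($U{\left(r,o \right)} = r r - 6 = r^{2} - 6 = -6 + r^{2}$)
$313607 + U{\left(T,270 \right)} = 313607 - \left(6 - \left(-24\right)^{2}\right) = 313607 + \left(-6 + 576\right) = 313607 + 570 = 314177$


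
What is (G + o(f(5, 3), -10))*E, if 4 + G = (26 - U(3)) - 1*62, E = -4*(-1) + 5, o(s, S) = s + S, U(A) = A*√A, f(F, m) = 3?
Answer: -423 - 27*√3 ≈ -469.77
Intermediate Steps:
U(A) = A^(3/2)
o(s, S) = S + s
E = 9 (E = 4 + 5 = 9)
G = -40 - 3*√3 (G = -4 + ((26 - 3^(3/2)) - 1*62) = -4 + ((26 - 3*√3) - 62) = -4 + (-36 - 3*√3) = -40 - 3*√3 ≈ -45.196)
(G + o(f(5, 3), -10))*E = ((-40 - 3*√3) + (-10 + 3))*9 = ((-40 - 3*√3) - 7)*9 = (-47 - 3*√3)*9 = -423 - 27*√3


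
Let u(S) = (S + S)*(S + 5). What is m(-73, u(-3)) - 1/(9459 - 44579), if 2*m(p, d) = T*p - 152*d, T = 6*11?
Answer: -52574639/35120 ≈ -1497.0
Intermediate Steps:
u(S) = 2*S*(5 + S) (u(S) = (2*S)*(5 + S) = 2*S*(5 + S))
T = 66
m(p, d) = -76*d + 33*p (m(p, d) = (66*p - 152*d)/2 = (-152*d + 66*p)/2 = -76*d + 33*p)
m(-73, u(-3)) - 1/(9459 - 44579) = (-152*(-3)*(5 - 3) + 33*(-73)) - 1/(9459 - 44579) = (-152*(-3)*2 - 2409) - 1/(-35120) = (-76*(-12) - 2409) - 1*(-1/35120) = (912 - 2409) + 1/35120 = -1497 + 1/35120 = -52574639/35120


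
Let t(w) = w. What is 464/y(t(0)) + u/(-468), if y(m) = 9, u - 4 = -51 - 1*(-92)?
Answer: 24083/468 ≈ 51.459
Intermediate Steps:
u = 45 (u = 4 + (-51 - 1*(-92)) = 4 + (-51 + 92) = 4 + 41 = 45)
464/y(t(0)) + u/(-468) = 464/9 + 45/(-468) = 464*(⅑) + 45*(-1/468) = 464/9 - 5/52 = 24083/468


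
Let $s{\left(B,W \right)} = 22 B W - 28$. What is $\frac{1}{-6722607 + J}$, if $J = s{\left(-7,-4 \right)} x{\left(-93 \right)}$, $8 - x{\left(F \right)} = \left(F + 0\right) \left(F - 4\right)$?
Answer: $- \frac{1}{12022251} \approx -8.3179 \cdot 10^{-8}$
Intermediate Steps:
$x{\left(F \right)} = 8 - F \left(-4 + F\right)$ ($x{\left(F \right)} = 8 - \left(F + 0\right) \left(F - 4\right) = 8 - F \left(-4 + F\right)$)
$s{\left(B,W \right)} = -28 + 22 B W$ ($s{\left(B,W \right)} = 22 B W - 28 = -28 + 22 B W$)
$J = -5299644$ ($J = \left(-28 + 22 \left(-7\right) \left(-4\right)\right) \left(8 - \left(-93\right)^{2} + 4 \left(-93\right)\right) = \left(-28 + 616\right) \left(8 - 8649 - 372\right) = 588 \left(8 - 8649 - 372\right) = 588 \left(-9013\right) = -5299644$)
$\frac{1}{-6722607 + J} = \frac{1}{-6722607 - 5299644} = \frac{1}{-12022251} = - \frac{1}{12022251}$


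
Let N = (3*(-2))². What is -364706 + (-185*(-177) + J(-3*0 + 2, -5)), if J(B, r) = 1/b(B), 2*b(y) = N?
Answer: -5975297/18 ≈ -3.3196e+5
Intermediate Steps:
N = 36 (N = (-6)² = 36)
b(y) = 18 (b(y) = (½)*36 = 18)
J(B, r) = 1/18
-364706 + (-185*(-177) + J(-3*0 + 2, -5)) = -364706 + (-185*(-177) + 1/18) = -364706 + (32745 + 1/18) = -364706 + 589411/18 = -5975297/18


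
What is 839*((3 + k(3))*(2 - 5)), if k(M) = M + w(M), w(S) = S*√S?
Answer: -15102 - 7551*√3 ≈ -28181.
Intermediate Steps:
w(S) = S^(3/2)
k(M) = M + M^(3/2)
839*((3 + k(3))*(2 - 5)) = 839*((3 + (3 + 3^(3/2)))*(2 - 5)) = 839*((3 + (3 + 3*√3))*(-3)) = 839*((6 + 3*√3)*(-3)) = 839*(-18 - 9*√3) = -15102 - 7551*√3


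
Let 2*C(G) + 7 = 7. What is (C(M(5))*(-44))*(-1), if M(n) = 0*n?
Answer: 0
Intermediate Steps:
M(n) = 0
C(G) = 0 (C(G) = -7/2 + (½)*7 = -7/2 + 7/2 = 0)
(C(M(5))*(-44))*(-1) = (0*(-44))*(-1) = 0*(-1) = 0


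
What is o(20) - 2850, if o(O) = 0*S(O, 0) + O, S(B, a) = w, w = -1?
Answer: -2830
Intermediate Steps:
S(B, a) = -1
o(O) = O (o(O) = 0*(-1) + O = 0 + O = O)
o(20) - 2850 = 20 - 2850 = -2830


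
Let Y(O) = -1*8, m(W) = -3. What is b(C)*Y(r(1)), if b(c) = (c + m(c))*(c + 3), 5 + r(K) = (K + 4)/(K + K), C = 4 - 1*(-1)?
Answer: -128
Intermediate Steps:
C = 5 (C = 4 + 1 = 5)
r(K) = -5 + (4 + K)/(2*K) (r(K) = -5 + (K + 4)/(K + K) = -5 + (4 + K)/((2*K)) = -5 + (4 + K)*(1/(2*K)) = -5 + (4 + K)/(2*K))
Y(O) = -8
b(c) = (-3 + c)*(3 + c) (b(c) = (c - 3)*(c + 3) = (-3 + c)*(3 + c))
b(C)*Y(r(1)) = (-9 + 5²)*(-8) = (-9 + 25)*(-8) = 16*(-8) = -128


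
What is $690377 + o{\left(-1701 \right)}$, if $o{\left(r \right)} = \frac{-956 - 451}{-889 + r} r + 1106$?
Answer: $\frac{255506809}{370} \approx 6.9056 \cdot 10^{5}$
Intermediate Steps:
$o{\left(r \right)} = 1106 - \frac{1407 r}{-889 + r}$ ($o{\left(r \right)} = - \frac{1407}{-889 + r} r + 1106 = - \frac{1407 r}{-889 + r} + 1106 = 1106 - \frac{1407 r}{-889 + r}$)
$690377 + o{\left(-1701 \right)} = 690377 + \frac{7 \left(-140462 - -73143\right)}{-889 - 1701} = 690377 + \frac{7 \left(-140462 + 73143\right)}{-2590} = 690377 + 7 \left(- \frac{1}{2590}\right) \left(-67319\right) = 690377 + \frac{67319}{370} = \frac{255506809}{370}$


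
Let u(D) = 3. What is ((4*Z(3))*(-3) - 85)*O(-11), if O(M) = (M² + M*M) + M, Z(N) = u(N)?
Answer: -27951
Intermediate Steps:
Z(N) = 3
O(M) = M + 2*M² (O(M) = (M² + M²) + M = 2*M² + M = M + 2*M²)
((4*Z(3))*(-3) - 85)*O(-11) = ((4*3)*(-3) - 85)*(-11*(1 + 2*(-11))) = (12*(-3) - 85)*(-11*(1 - 22)) = (-36 - 85)*(-11*(-21)) = -121*231 = -27951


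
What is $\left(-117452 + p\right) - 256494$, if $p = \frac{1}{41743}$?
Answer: $- \frac{15609627877}{41743} \approx -3.7395 \cdot 10^{5}$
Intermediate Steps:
$p = \frac{1}{41743} \approx 2.3956 \cdot 10^{-5}$
$\left(-117452 + p\right) - 256494 = \left(-117452 + \frac{1}{41743}\right) - 256494 = - \frac{4902798835}{41743} - 256494 = - \frac{15609627877}{41743}$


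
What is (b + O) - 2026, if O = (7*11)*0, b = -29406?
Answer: -31432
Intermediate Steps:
O = 0 (O = 77*0 = 0)
(b + O) - 2026 = (-29406 + 0) - 2026 = -29406 - 2026 = -31432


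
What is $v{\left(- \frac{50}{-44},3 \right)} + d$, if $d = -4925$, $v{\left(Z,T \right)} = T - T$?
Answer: $-4925$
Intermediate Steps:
$v{\left(Z,T \right)} = 0$
$v{\left(- \frac{50}{-44},3 \right)} + d = 0 - 4925 = -4925$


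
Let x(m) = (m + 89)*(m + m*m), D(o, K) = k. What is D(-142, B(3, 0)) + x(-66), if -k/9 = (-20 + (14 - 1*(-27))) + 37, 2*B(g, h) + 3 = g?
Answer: 98148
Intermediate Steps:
B(g, h) = -3/2 + g/2
k = -522 (k = -9*((-20 + (14 - 1*(-27))) + 37) = -9*((-20 + (14 + 27)) + 37) = -9*((-20 + 41) + 37) = -9*(21 + 37) = -9*58 = -522)
D(o, K) = -522
x(m) = (89 + m)*(m + m**2)
D(-142, B(3, 0)) + x(-66) = -522 - 66*(89 + (-66)**2 + 90*(-66)) = -522 - 66*(89 + 4356 - 5940) = -522 - 66*(-1495) = -522 + 98670 = 98148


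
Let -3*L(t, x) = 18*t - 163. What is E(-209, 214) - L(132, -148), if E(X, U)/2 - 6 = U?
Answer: 3533/3 ≈ 1177.7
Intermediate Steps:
L(t, x) = 163/3 - 6*t (L(t, x) = -(18*t - 163)/3 = -(-163 + 18*t)/3 = 163/3 - 6*t)
E(X, U) = 12 + 2*U
E(-209, 214) - L(132, -148) = (12 + 2*214) - (163/3 - 6*132) = (12 + 428) - (163/3 - 792) = 440 - 1*(-2213/3) = 440 + 2213/3 = 3533/3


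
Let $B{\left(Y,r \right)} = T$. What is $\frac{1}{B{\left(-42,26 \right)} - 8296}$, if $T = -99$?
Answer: $- \frac{1}{8395} \approx -0.00011912$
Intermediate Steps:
$B{\left(Y,r \right)} = -99$
$\frac{1}{B{\left(-42,26 \right)} - 8296} = \frac{1}{-99 - 8296} = \frac{1}{-8395} = - \frac{1}{8395}$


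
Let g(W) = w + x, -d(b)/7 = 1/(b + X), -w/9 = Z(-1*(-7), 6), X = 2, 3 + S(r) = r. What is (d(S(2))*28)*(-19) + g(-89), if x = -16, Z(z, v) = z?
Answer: 3645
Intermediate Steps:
S(r) = -3 + r
w = -63 (w = -(-9)*(-7) = -9*7 = -63)
d(b) = -7/(2 + b) (d(b) = -7/(b + 2) = -7/(2 + b))
g(W) = -79 (g(W) = -63 - 16 = -79)
(d(S(2))*28)*(-19) + g(-89) = (-7/(2 + (-3 + 2))*28)*(-19) - 79 = (-7/(2 - 1)*28)*(-19) - 79 = (-7/1*28)*(-19) - 79 = (-7*1*28)*(-19) - 79 = -7*28*(-19) - 79 = -196*(-19) - 79 = 3724 - 79 = 3645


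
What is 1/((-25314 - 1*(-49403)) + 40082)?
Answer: 1/64171 ≈ 1.5583e-5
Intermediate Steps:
1/((-25314 - 1*(-49403)) + 40082) = 1/((-25314 + 49403) + 40082) = 1/(24089 + 40082) = 1/64171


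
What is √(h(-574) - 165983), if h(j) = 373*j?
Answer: I*√380085 ≈ 616.51*I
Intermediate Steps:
√(h(-574) - 165983) = √(373*(-574) - 165983) = √(-214102 - 165983) = √(-380085) = I*√380085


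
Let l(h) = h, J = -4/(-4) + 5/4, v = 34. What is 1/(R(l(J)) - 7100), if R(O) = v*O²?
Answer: -8/55423 ≈ -0.00014434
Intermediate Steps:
J = 9/4 (J = -4*(-¼) + 5*(¼) = 1 + 5/4 = 9/4 ≈ 2.2500)
R(O) = 34*O²
1/(R(l(J)) - 7100) = 1/(34*(9/4)² - 7100) = 1/(34*(81/16) - 7100) = 1/(1377/8 - 7100) = 1/(-55423/8) = -8/55423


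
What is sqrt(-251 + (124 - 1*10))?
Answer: I*sqrt(137) ≈ 11.705*I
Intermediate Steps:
sqrt(-251 + (124 - 1*10)) = sqrt(-251 + (124 - 10)) = sqrt(-251 + 114) = sqrt(-137) = I*sqrt(137)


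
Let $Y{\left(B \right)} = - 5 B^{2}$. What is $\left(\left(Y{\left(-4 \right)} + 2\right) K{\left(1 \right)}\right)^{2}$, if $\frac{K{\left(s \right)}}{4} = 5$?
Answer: $2433600$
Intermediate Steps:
$K{\left(s \right)} = 20$ ($K{\left(s \right)} = 4 \cdot 5 = 20$)
$\left(\left(Y{\left(-4 \right)} + 2\right) K{\left(1 \right)}\right)^{2} = \left(\left(- 5 \left(-4\right)^{2} + 2\right) 20\right)^{2} = \left(\left(\left(-5\right) 16 + 2\right) 20\right)^{2} = \left(\left(-80 + 2\right) 20\right)^{2} = \left(\left(-78\right) 20\right)^{2} = \left(-1560\right)^{2} = 2433600$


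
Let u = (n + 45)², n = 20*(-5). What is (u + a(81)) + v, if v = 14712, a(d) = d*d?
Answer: 24298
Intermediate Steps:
n = -100
a(d) = d²
u = 3025 (u = (-100 + 45)² = (-55)² = 3025)
(u + a(81)) + v = (3025 + 81²) + 14712 = (3025 + 6561) + 14712 = 9586 + 14712 = 24298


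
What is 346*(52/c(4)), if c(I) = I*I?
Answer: 2249/2 ≈ 1124.5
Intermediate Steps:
c(I) = I²
346*(52/c(4)) = 346*(52/(4²)) = 346*(52/16) = 346*(52*(1/16)) = 346*(13/4) = 2249/2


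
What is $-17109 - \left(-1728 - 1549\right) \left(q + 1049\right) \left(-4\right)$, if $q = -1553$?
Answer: $6589323$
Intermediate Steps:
$-17109 - \left(-1728 - 1549\right) \left(q + 1049\right) \left(-4\right) = -17109 - \left(-1728 - 1549\right) \left(-1553 + 1049\right) \left(-4\right) = -17109 - \left(-3277\right) \left(-504\right) \left(-4\right) = -17109 - 1651608 \left(-4\right) = -17109 - -6606432 = -17109 + 6606432 = 6589323$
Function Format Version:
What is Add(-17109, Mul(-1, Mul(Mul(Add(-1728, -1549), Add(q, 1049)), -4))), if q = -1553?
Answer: 6589323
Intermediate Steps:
Add(-17109, Mul(-1, Mul(Mul(Add(-1728, -1549), Add(q, 1049)), -4))) = Add(-17109, Mul(-1, Mul(Mul(Add(-1728, -1549), Add(-1553, 1049)), -4))) = Add(-17109, Mul(-1, Mul(Mul(-3277, -504), -4))) = Add(-17109, Mul(-1, Mul(1651608, -4))) = Add(-17109, Mul(-1, -6606432)) = Add(-17109, 6606432) = 6589323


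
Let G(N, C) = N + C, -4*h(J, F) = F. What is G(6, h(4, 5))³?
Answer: 6859/64 ≈ 107.17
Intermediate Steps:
h(J, F) = -F/4
G(N, C) = C + N
G(6, h(4, 5))³ = (-¼*5 + 6)³ = (-5/4 + 6)³ = (19/4)³ = 6859/64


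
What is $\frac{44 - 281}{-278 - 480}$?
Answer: $\frac{237}{758} \approx 0.31266$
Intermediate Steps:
$\frac{44 - 281}{-278 - 480} = \frac{44 - 281}{-758} = \left(-237\right) \left(- \frac{1}{758}\right) = \frac{237}{758}$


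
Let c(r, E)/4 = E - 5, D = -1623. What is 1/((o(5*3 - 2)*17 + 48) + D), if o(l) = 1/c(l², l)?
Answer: -32/50383 ≈ -0.00063513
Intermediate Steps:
c(r, E) = -20 + 4*E (c(r, E) = 4*(E - 5) = 4*(-5 + E) = -20 + 4*E)
o(l) = 1/(-20 + 4*l)
1/((o(5*3 - 2)*17 + 48) + D) = 1/(((1/(4*(-5 + (5*3 - 2))))*17 + 48) - 1623) = 1/(((1/(4*(-5 + (15 - 2))))*17 + 48) - 1623) = 1/(((1/(4*(-5 + 13)))*17 + 48) - 1623) = 1/((((¼)/8)*17 + 48) - 1623) = 1/((((¼)*(⅛))*17 + 48) - 1623) = 1/(((1/32)*17 + 48) - 1623) = 1/((17/32 + 48) - 1623) = 1/(1553/32 - 1623) = 1/(-50383/32) = -32/50383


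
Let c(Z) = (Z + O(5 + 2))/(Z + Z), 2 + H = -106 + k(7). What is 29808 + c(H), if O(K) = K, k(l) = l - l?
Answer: 6438629/216 ≈ 29808.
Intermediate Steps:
k(l) = 0
H = -108 (H = -2 + (-106 + 0) = -2 - 106 = -108)
c(Z) = (7 + Z)/(2*Z) (c(Z) = (Z + (5 + 2))/(Z + Z) = (Z + 7)/((2*Z)) = (7 + Z)*(1/(2*Z)) = (7 + Z)/(2*Z))
29808 + c(H) = 29808 + (1/2)*(7 - 108)/(-108) = 29808 + (1/2)*(-1/108)*(-101) = 29808 + 101/216 = 6438629/216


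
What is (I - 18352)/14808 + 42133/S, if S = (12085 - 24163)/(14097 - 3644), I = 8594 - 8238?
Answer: -135872941060/3726063 ≈ -36466.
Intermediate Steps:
I = 356
S = -12078/10453 ≈ -1.1555
(I - 18352)/14808 + 42133/S = (356 - 18352)/14808 + 42133/(-12078/10453) = -17996*1/14808 + 42133*(-10453/12078) = -4499/3702 - 440416249/12078 = -135872941060/3726063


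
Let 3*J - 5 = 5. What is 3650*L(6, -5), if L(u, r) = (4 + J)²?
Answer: 1766600/9 ≈ 1.9629e+5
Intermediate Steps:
J = 10/3 (J = 5/3 + (⅓)*5 = 5/3 + 5/3 = 10/3 ≈ 3.3333)
L(u, r) = 484/9 (L(u, r) = (4 + 10/3)² = (22/3)² = 484/9)
3650*L(6, -5) = 3650*(484/9) = 1766600/9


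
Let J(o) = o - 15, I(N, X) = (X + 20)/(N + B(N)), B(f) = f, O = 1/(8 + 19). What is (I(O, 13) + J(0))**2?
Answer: 741321/4 ≈ 1.8533e+5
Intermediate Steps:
O = 1/27 ≈ 0.037037
I(N, X) = (20 + X)/(2*N) (I(N, X) = (X + 20)/(N + N) = (20 + X)/((2*N)) = (20 + X)*(1/(2*N)) = (20 + X)/(2*N))
J(o) = -15 + o
(I(O, 13) + J(0))**2 = ((20 + 13)/(2*(1/27)) + (-15 + 0))**2 = ((1/2)*27*33 - 15)**2 = (891/2 - 15)**2 = (861/2)**2 = 741321/4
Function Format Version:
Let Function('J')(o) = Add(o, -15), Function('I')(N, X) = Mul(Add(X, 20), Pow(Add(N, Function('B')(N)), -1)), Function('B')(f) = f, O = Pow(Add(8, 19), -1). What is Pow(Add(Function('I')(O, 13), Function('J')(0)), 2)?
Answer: Rational(741321, 4) ≈ 1.8533e+5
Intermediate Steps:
O = Rational(1, 27) (O = Pow(27, -1) = Rational(1, 27) ≈ 0.037037)
Function('I')(N, X) = Mul(Rational(1, 2), Pow(N, -1), Add(20, X)) (Function('I')(N, X) = Mul(Add(X, 20), Pow(Add(N, N), -1)) = Mul(Add(20, X), Pow(Mul(2, N), -1)) = Mul(Add(20, X), Mul(Rational(1, 2), Pow(N, -1))) = Mul(Rational(1, 2), Pow(N, -1), Add(20, X)))
Function('J')(o) = Add(-15, o)
Pow(Add(Function('I')(O, 13), Function('J')(0)), 2) = Pow(Add(Mul(Rational(1, 2), Pow(Rational(1, 27), -1), Add(20, 13)), Add(-15, 0)), 2) = Pow(Add(Mul(Rational(1, 2), 27, 33), -15), 2) = Pow(Add(Rational(891, 2), -15), 2) = Pow(Rational(861, 2), 2) = Rational(741321, 4)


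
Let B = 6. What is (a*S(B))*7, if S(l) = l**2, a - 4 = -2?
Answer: 504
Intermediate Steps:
a = 2 (a = 4 - 2 = 2)
(a*S(B))*7 = (2*6**2)*7 = (2*36)*7 = 72*7 = 504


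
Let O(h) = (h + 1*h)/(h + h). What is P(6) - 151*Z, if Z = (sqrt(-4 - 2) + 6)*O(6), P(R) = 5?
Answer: -901 - 151*I*sqrt(6) ≈ -901.0 - 369.87*I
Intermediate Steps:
O(h) = 1 (O(h) = (h + h)/((2*h)) = (2*h)*(1/(2*h)) = 1)
Z = 6 + I*sqrt(6) (Z = (sqrt(-4 - 2) + 6)*1 = (sqrt(-6) + 6)*1 = (I*sqrt(6) + 6)*1 = (6 + I*sqrt(6))*1 = 6 + I*sqrt(6) ≈ 6.0 + 2.4495*I)
P(6) - 151*Z = 5 - 151*(6 + I*sqrt(6)) = 5 + (-906 - 151*I*sqrt(6)) = -901 - 151*I*sqrt(6)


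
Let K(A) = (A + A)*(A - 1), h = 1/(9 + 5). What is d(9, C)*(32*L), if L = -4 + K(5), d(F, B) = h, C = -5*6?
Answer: 576/7 ≈ 82.286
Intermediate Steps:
C = -30
h = 1/14 ≈ 0.071429
K(A) = 2*A*(-1 + A) (K(A) = (2*A)*(-1 + A) = 2*A*(-1 + A))
d(F, B) = 1/14
L = 36 (L = -4 + 2*5*(-1 + 5) = -4 + 2*5*4 = -4 + 40 = 36)
d(9, C)*(32*L) = (32*36)/14 = (1/14)*1152 = 576/7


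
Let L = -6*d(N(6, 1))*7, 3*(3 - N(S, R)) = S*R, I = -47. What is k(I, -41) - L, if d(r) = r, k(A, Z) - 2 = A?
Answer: -3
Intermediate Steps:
N(S, R) = 3 - R*S/3 (N(S, R) = 3 - S*R/3 = 3 - R*S/3)
k(A, Z) = 2 + A
L = -42 (L = -6*(3 - ⅓*1*6)*7 = -6*(3 - 2)*7 = -6*1*7 = -6*7 = -42)
k(I, -41) - L = (2 - 47) - 1*(-42) = -45 + 42 = -3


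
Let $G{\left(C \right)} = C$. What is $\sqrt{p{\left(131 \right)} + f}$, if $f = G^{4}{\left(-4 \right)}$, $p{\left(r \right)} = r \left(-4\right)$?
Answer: $2 i \sqrt{67} \approx 16.371 i$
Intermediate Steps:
$p{\left(r \right)} = - 4 r$
$f = 256$ ($f = \left(-4\right)^{4} = 256$)
$\sqrt{p{\left(131 \right)} + f} = \sqrt{\left(-4\right) 131 + 256} = \sqrt{-524 + 256} = \sqrt{-268} = 2 i \sqrt{67}$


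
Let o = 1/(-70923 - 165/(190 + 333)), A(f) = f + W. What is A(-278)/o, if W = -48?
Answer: 12092283444/523 ≈ 2.3121e+7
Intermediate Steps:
A(f) = -48 + f (A(f) = f - 48 = -48 + f)
o = -523/37092894 (o = 1/(-70923 - 165/523) = 1/(-37092894/523) = -523/37092894 ≈ -1.4100e-5)
A(-278)/o = (-48 - 278)/(-523/37092894) = -326*(-37092894/523) = 12092283444/523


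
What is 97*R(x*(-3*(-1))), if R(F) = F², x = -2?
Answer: 3492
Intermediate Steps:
97*R(x*(-3*(-1))) = 97*(-(-6)*(-1))² = 97*(-2*3)² = 97*(-6)² = 97*36 = 3492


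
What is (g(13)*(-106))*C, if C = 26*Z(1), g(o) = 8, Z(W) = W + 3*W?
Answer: -88192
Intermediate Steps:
Z(W) = 4*W
C = 104 (C = 26*(4*1) = 26*4 = 104)
(g(13)*(-106))*C = (8*(-106))*104 = -848*104 = -88192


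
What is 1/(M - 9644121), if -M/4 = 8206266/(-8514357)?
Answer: -2838119/27371152106711 ≈ -1.0369e-7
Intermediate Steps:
M = 10941688/2838119 (M = -32825064/(-8514357) = -32825064*(-1)/8514357 = -4*(-2735422/2838119) = 10941688/2838119 ≈ 3.8553)
1/(M - 9644121) = 1/(10941688/2838119 - 9644121) = 1/(-27371152106711/2838119) = -2838119/27371152106711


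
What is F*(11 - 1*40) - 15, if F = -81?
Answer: 2334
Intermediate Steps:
F*(11 - 1*40) - 15 = -81*(11 - 1*40) - 15 = -81*(11 - 40) - 15 = -81*(-29) - 15 = 2349 - 15 = 2334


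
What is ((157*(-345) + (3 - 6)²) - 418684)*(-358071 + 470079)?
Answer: -52961862720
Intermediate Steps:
((157*(-345) + (3 - 6)²) - 418684)*(-358071 + 470079) = ((-54165 + (-3)²) - 418684)*112008 = ((-54165 + 9) - 418684)*112008 = (-54156 - 418684)*112008 = -472840*112008 = -52961862720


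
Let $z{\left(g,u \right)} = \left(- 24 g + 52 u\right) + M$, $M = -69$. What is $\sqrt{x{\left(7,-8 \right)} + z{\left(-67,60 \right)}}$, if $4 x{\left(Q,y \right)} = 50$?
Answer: $\frac{\sqrt{18686}}{2} \approx 68.348$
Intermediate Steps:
$x{\left(Q,y \right)} = \frac{25}{2}$ ($x{\left(Q,y \right)} = \frac{1}{4} \cdot 50 = \frac{25}{2}$)
$z{\left(g,u \right)} = -69 - 24 g + 52 u$ ($z{\left(g,u \right)} = \left(- 24 g + 52 u\right) - 69 = -69 - 24 g + 52 u$)
$\sqrt{x{\left(7,-8 \right)} + z{\left(-67,60 \right)}} = \sqrt{\frac{25}{2} - -4659} = \sqrt{\frac{25}{2} + \left(-69 + 1608 + 3120\right)} = \sqrt{\frac{25}{2} + 4659} = \sqrt{\frac{9343}{2}} = \frac{\sqrt{18686}}{2}$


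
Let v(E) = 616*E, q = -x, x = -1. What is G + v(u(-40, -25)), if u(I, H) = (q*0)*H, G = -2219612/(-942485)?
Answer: 2219612/942485 ≈ 2.3551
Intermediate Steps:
q = 1 (q = -1*(-1) = 1)
G = 2219612/942485 (G = -2219612*(-1/942485) = 2219612/942485 ≈ 2.3551)
u(I, H) = 0 (u(I, H) = (1*0)*H = 0*H = 0)
G + v(u(-40, -25)) = 2219612/942485 + 616*0 = 2219612/942485 + 0 = 2219612/942485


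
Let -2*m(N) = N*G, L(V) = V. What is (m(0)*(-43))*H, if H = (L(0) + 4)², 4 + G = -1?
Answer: 0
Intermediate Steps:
G = -5 (G = -4 - 1 = -5)
H = 16 (H = (0 + 4)² = 4² = 16)
m(N) = 5*N/2 (m(N) = -N*(-5)/2 = -(-5)*N/2 = 5*N/2)
(m(0)*(-43))*H = (((5/2)*0)*(-43))*16 = (0*(-43))*16 = 0*16 = 0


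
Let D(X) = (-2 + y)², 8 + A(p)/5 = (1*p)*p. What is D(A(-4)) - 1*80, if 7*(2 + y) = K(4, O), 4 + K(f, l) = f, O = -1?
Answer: -64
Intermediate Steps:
K(f, l) = -4 + f
y = -2 (y = -2 + (-4 + 4)/7 = -2 + (⅐)*0 = -2 + 0 = -2)
A(p) = -40 + 5*p² (A(p) = -40 + 5*((1*p)*p) = -40 + 5*(p*p) = -40 + 5*p²)
D(X) = 16 (D(X) = (-2 - 2)² = (-4)² = 16)
D(A(-4)) - 1*80 = 16 - 1*80 = 16 - 80 = -64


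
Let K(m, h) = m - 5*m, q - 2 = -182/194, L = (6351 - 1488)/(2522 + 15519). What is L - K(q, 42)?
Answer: 7904603/1749977 ≈ 4.5170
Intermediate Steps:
L = 4863/18041 ≈ 0.26955
q = 103/97 (q = 2 - 182/194 = 2 - 182*1/194 = 2 - 91/97 = 103/97 ≈ 1.0619)
K(m, h) = -4*m
L - K(q, 42) = 4863/18041 - (-4)*103/97 = 4863/18041 - 1*(-412/97) = 4863/18041 + 412/97 = 7904603/1749977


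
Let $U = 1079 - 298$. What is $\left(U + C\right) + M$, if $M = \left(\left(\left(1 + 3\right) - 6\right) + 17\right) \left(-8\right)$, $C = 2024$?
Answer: $2685$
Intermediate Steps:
$U = 781$
$M = -120$ ($M = \left(\left(4 - 6\right) + 17\right) \left(-8\right) = \left(-2 + 17\right) \left(-8\right) = 15 \left(-8\right) = -120$)
$\left(U + C\right) + M = \left(781 + 2024\right) - 120 = 2805 - 120 = 2685$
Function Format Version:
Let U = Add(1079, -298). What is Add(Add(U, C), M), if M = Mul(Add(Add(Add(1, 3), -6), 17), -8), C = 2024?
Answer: 2685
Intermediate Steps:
U = 781
M = -120 (M = Mul(Add(Add(4, -6), 17), -8) = Mul(Add(-2, 17), -8) = Mul(15, -8) = -120)
Add(Add(U, C), M) = Add(Add(781, 2024), -120) = Add(2805, -120) = 2685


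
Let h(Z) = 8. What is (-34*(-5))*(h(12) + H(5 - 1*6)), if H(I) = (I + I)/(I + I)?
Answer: 1530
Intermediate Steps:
H(I) = 1 (H(I) = (2*I)/((2*I)) = (2*I)*(1/(2*I)) = 1)
(-34*(-5))*(h(12) + H(5 - 1*6)) = (-34*(-5))*(8 + 1) = 170*9 = 1530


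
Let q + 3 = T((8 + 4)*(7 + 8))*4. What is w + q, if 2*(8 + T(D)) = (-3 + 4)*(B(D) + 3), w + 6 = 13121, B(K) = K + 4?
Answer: 13454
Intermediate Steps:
B(K) = 4 + K
w = 13115 (w = -6 + 13121 = 13115)
T(D) = -9/2 + D/2 (T(D) = -8 + ((-3 + 4)*((4 + D) + 3))/2 = -8 + (1*(7 + D))/2 = -8 + (7 + D)/2 = -8 + (7/2 + D/2) = -9/2 + D/2)
q = 339 (q = -3 + (-9/2 + ((8 + 4)*(7 + 8))/2)*4 = -3 + (-9/2 + (12*15)/2)*4 = -3 + (-9/2 + (½)*180)*4 = -3 + (-9/2 + 90)*4 = -3 + (171/2)*4 = -3 + 342 = 339)
w + q = 13115 + 339 = 13454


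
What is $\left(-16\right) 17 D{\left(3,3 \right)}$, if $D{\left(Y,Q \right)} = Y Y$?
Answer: $-2448$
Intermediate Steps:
$D{\left(Y,Q \right)} = Y^{2}$
$\left(-16\right) 17 D{\left(3,3 \right)} = \left(-16\right) 17 \cdot 3^{2} = \left(-272\right) 9 = -2448$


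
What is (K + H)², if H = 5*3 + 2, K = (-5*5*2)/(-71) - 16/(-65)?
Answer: 6862631281/21298225 ≈ 322.22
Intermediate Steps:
K = 4386/4615 (K = -25*2*(-1/71) - 16*(-1/65) = -50*(-1/71) + 16/65 = 50/71 + 16/65 = 4386/4615 ≈ 0.95038)
H = 17 (H = 15 + 2 = 17)
(K + H)² = (4386/4615 + 17)² = (82841/4615)² = 6862631281/21298225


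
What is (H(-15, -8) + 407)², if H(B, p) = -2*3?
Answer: 160801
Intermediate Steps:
H(B, p) = -6
(H(-15, -8) + 407)² = (-6 + 407)² = 401² = 160801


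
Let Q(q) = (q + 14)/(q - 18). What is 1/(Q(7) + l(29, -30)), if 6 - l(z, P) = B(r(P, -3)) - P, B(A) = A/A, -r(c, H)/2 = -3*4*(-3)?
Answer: -11/296 ≈ -0.037162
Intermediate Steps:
r(c, H) = -72 (r(c, H) = -2*(-3*4)*(-3) = -(-24)*(-3) = -2*36 = -72)
B(A) = 1
l(z, P) = 5 + P (l(z, P) = 6 - (1 - P) = 6 + (-1 + P) = 5 + P)
Q(q) = (14 + q)/(-18 + q)
1/(Q(7) + l(29, -30)) = 1/((14 + 7)/(-18 + 7) + (5 - 30)) = 1/(21/(-11) - 25) = 1/(-1/11*21 - 25) = 1/(-21/11 - 25) = 1/(-296/11) = -11/296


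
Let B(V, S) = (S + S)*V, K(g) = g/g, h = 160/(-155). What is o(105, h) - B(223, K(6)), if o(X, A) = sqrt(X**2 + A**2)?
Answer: -446 + sqrt(10596049)/31 ≈ -341.00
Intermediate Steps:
h = -32/31 (h = 160*(-1/155) = -32/31 ≈ -1.0323)
K(g) = 1
B(V, S) = 2*S*V (B(V, S) = (2*S)*V = 2*S*V)
o(X, A) = sqrt(A**2 + X**2)
o(105, h) - B(223, K(6)) = sqrt((-32/31)**2 + 105**2) - 2*223 = sqrt(1024/961 + 11025) - 1*446 = sqrt(10596049/961) - 446 = sqrt(10596049)/31 - 446 = -446 + sqrt(10596049)/31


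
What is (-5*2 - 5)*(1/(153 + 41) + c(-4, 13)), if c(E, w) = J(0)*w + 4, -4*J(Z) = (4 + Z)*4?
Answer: 139665/194 ≈ 719.92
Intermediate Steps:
J(Z) = -4 - Z (J(Z) = -(4 + Z)*4/4 = -(16 + 4*Z)/4 = -4 - Z)
c(E, w) = 4 - 4*w (c(E, w) = (-4 - 1*0)*w + 4 = (-4 + 0)*w + 4 = -4*w + 4 = 4 - 4*w)
(-5*2 - 5)*(1/(153 + 41) + c(-4, 13)) = (-5*2 - 5)*(1/(153 + 41) + (4 - 4*13)) = (-10 - 5)*(1/194 + (4 - 52)) = -15*(1/194 - 48) = -15*(-9311/194) = 139665/194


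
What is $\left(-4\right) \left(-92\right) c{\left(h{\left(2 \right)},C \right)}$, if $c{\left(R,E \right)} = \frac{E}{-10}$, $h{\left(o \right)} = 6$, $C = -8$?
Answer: $\frac{1472}{5} \approx 294.4$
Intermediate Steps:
$c{\left(R,E \right)} = - \frac{E}{10}$ ($c{\left(R,E \right)} = E \left(- \frac{1}{10}\right) = - \frac{E}{10}$)
$\left(-4\right) \left(-92\right) c{\left(h{\left(2 \right)},C \right)} = \left(-4\right) \left(-92\right) \left(\left(- \frac{1}{10}\right) \left(-8\right)\right) = 368 \cdot \frac{4}{5} = \frac{1472}{5}$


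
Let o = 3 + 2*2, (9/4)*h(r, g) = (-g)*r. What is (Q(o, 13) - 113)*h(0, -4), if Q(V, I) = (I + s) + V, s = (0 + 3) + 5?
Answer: 0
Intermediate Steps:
h(r, g) = -4*g*r/9 (h(r, g) = 4*((-g)*r)/9 = 4*(-g*r)/9 = -4*g*r/9)
o = 7 (o = 3 + 4 = 7)
s = 8 (s = 3 + 5 = 8)
Q(V, I) = 8 + I + V (Q(V, I) = (I + 8) + V = (8 + I) + V = 8 + I + V)
(Q(o, 13) - 113)*h(0, -4) = ((8 + 13 + 7) - 113)*(-4/9*(-4)*0) = (28 - 113)*0 = -85*0 = 0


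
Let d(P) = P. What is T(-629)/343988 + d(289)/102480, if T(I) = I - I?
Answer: 289/102480 ≈ 0.0028201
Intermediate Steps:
T(I) = 0
T(-629)/343988 + d(289)/102480 = 0/343988 + 289/102480 = 0*(1/343988) + 289*(1/102480) = 0 + 289/102480 = 289/102480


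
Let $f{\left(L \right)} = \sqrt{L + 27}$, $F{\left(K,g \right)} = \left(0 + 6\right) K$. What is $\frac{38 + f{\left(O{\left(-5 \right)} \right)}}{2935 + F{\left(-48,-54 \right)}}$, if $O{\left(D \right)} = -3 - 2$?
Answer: $\frac{38}{2647} + \frac{\sqrt{22}}{2647} \approx 0.016128$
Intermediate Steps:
$O{\left(D \right)} = -5$
$F{\left(K,g \right)} = 6 K$
$f{\left(L \right)} = \sqrt{27 + L}$
$\frac{38 + f{\left(O{\left(-5 \right)} \right)}}{2935 + F{\left(-48,-54 \right)}} = \frac{38 + \sqrt{27 - 5}}{2935 + 6 \left(-48\right)} = \frac{38 + \sqrt{22}}{2935 - 288} = \frac{38 + \sqrt{22}}{2647} = \left(38 + \sqrt{22}\right) \frac{1}{2647} = \frac{38}{2647} + \frac{\sqrt{22}}{2647}$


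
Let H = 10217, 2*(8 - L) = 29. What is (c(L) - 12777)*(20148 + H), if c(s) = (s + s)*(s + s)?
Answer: -382841920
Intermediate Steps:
L = -13/2 (L = 8 - ½*29 = 8 - 29/2 = -13/2 ≈ -6.5000)
c(s) = 4*s² (c(s) = (2*s)*(2*s) = 4*s²)
(c(L) - 12777)*(20148 + H) = (4*(-13/2)² - 12777)*(20148 + 10217) = (4*(169/4) - 12777)*30365 = (169 - 12777)*30365 = -12608*30365 = -382841920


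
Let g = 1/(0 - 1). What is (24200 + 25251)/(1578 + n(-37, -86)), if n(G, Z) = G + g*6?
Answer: 49451/1535 ≈ 32.216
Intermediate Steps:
g = -1 (g = 1/(-1) = -1)
n(G, Z) = -6 + G (n(G, Z) = G - 1*6 = G - 6 = -6 + G)
(24200 + 25251)/(1578 + n(-37, -86)) = (24200 + 25251)/(1578 + (-6 - 37)) = 49451/(1578 - 43) = 49451/1535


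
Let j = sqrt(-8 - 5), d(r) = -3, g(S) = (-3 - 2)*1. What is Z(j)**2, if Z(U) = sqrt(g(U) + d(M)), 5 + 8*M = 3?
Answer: -8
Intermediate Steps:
M = -1/4 (M = -5/8 + (1/8)*3 = -5/8 + 3/8 = -1/4 ≈ -0.25000)
g(S) = -5 (g(S) = -5*1 = -5)
j = I*sqrt(13) (j = sqrt(-13) = I*sqrt(13) ≈ 3.6056*I)
Z(U) = 2*I*sqrt(2) (Z(U) = sqrt(-5 - 3) = sqrt(-8) = 2*I*sqrt(2))
Z(j)**2 = (2*I*sqrt(2))**2 = -8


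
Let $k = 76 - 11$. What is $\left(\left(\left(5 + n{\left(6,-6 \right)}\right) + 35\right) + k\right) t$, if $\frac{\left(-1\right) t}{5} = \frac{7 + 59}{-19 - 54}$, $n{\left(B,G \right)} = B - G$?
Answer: $\frac{38610}{73} \approx 528.9$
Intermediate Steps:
$t = \frac{330}{73}$ ($t = - 5 \frac{7 + 59}{-19 - 54} = - 5 \frac{66}{-73} = - 5 \cdot 66 \left(- \frac{1}{73}\right) = \left(-5\right) \left(- \frac{66}{73}\right) = \frac{330}{73} \approx 4.5205$)
$k = 65$
$\left(\left(\left(5 + n{\left(6,-6 \right)}\right) + 35\right) + k\right) t = \left(\left(\left(5 + \left(6 - -6\right)\right) + 35\right) + 65\right) \frac{330}{73} = \left(\left(\left(5 + \left(6 + 6\right)\right) + 35\right) + 65\right) \frac{330}{73} = \left(\left(\left(5 + 12\right) + 35\right) + 65\right) \frac{330}{73} = \left(\left(17 + 35\right) + 65\right) \frac{330}{73} = \left(52 + 65\right) \frac{330}{73} = 117 \cdot \frac{330}{73} = \frac{38610}{73}$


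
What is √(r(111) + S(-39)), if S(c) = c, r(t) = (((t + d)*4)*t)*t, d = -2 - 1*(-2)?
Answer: √5470485 ≈ 2338.9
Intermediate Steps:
d = 0 (d = -2 + 2 = 0)
r(t) = 4*t³ (r(t) = (((t + 0)*4)*t)*t = ((t*4)*t)*t = ((4*t)*t)*t = (4*t²)*t = 4*t³)
√(r(111) + S(-39)) = √(4*111³ - 39) = √(4*1367631 - 39) = √(5470524 - 39) = √5470485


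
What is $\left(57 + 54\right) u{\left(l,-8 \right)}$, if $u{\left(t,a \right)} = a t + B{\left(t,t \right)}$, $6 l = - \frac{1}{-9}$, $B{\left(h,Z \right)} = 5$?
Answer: $\frac{4847}{9} \approx 538.56$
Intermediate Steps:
$l = \frac{1}{54}$ ($l = \frac{\left(-1\right) \frac{1}{-9}}{6} = \frac{\left(-1\right) \left(- \frac{1}{9}\right)}{6} = \frac{1}{6} \cdot \frac{1}{9} = \frac{1}{54} \approx 0.018519$)
$u{\left(t,a \right)} = 5 + a t$ ($u{\left(t,a \right)} = a t + 5 = 5 + a t$)
$\left(57 + 54\right) u{\left(l,-8 \right)} = \left(57 + 54\right) \left(5 - \frac{4}{27}\right) = 111 \left(5 - \frac{4}{27}\right) = 111 \cdot \frac{131}{27} = \frac{4847}{9}$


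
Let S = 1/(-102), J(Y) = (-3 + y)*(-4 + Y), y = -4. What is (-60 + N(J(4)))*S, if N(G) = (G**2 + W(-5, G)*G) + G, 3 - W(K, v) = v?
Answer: 10/17 ≈ 0.58823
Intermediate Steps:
W(K, v) = 3 - v
J(Y) = 28 - 7*Y (J(Y) = (-3 - 4)*(-4 + Y) = -7*(-4 + Y) = 28 - 7*Y)
S = -1/102 ≈ -0.0098039
N(G) = G + G**2 + G*(3 - G) (N(G) = (G**2 + (3 - G)*G) + G = (G**2 + G*(3 - G)) + G = G + G**2 + G*(3 - G))
(-60 + N(J(4)))*S = (-60 + 4*(28 - 7*4))*(-1/102) = (-60 + 4*(28 - 28))*(-1/102) = (-60 + 4*0)*(-1/102) = (-60 + 0)*(-1/102) = -60*(-1/102) = 10/17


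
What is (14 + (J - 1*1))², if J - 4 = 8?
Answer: 625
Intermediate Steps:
J = 12 (J = 4 + 8 = 12)
(14 + (J - 1*1))² = (14 + (12 - 1*1))² = (14 + (12 - 1))² = (14 + 11)² = 25² = 625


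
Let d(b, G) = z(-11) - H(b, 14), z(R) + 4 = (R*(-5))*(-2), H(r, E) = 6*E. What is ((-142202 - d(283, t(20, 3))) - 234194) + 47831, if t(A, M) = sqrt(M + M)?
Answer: -328367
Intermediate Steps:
t(A, M) = sqrt(2)*sqrt(M) (t(A, M) = sqrt(2*M) = sqrt(2)*sqrt(M))
z(R) = -4 + 10*R (z(R) = -4 + (R*(-5))*(-2) = -4 - 5*R*(-2) = -4 + 10*R)
d(b, G) = -198 (d(b, G) = (-4 + 10*(-11)) - 6*14 = (-4 - 110) - 1*84 = -114 - 84 = -198)
((-142202 - d(283, t(20, 3))) - 234194) + 47831 = ((-142202 - 1*(-198)) - 234194) + 47831 = ((-142202 + 198) - 234194) + 47831 = (-142004 - 234194) + 47831 = -376198 + 47831 = -328367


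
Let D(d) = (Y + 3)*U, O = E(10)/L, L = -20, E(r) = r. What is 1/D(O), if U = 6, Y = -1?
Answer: 1/12 ≈ 0.083333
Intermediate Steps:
O = -½ (O = 10/(-20) = 10*(-1/20) = -½ ≈ -0.50000)
D(d) = 12 (D(d) = (-1 + 3)*6 = 2*6 = 12)
1/D(O) = 1/12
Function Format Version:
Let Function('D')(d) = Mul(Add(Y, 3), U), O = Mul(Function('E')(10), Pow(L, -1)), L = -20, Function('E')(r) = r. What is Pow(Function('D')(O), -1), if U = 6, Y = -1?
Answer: Rational(1, 12) ≈ 0.083333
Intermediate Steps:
O = Rational(-1, 2) (O = Mul(10, Pow(-20, -1)) = Mul(10, Rational(-1, 20)) = Rational(-1, 2) ≈ -0.50000)
Function('D')(d) = 12 (Function('D')(d) = Mul(Add(-1, 3), 6) = Mul(2, 6) = 12)
Pow(Function('D')(O), -1) = Pow(12, -1) = Rational(1, 12)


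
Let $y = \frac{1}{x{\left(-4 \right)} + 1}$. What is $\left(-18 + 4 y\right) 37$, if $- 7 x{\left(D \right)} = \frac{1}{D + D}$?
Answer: $- \frac{29674}{57} \approx -520.6$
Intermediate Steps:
$x{\left(D \right)} = - \frac{1}{14 D}$ ($x{\left(D \right)} = - \frac{1}{7 \left(D + D\right)} = - \frac{1}{7 \cdot 2 D} = - \frac{\frac{1}{2} \frac{1}{D}}{7} = - \frac{1}{14 D}$)
$y = \frac{56}{57}$ ($y = \frac{1}{- \frac{1}{14 \left(-4\right)} + 1} = \frac{1}{\left(- \frac{1}{14}\right) \left(- \frac{1}{4}\right) + 1} = \frac{1}{\frac{1}{56} + 1} = \frac{1}{\frac{57}{56}} = \frac{56}{57} \approx 0.98246$)
$\left(-18 + 4 y\right) 37 = \left(-18 + 4 \cdot \frac{56}{57}\right) 37 = \left(-18 + \frac{224}{57}\right) 37 = \left(- \frac{802}{57}\right) 37 = - \frac{29674}{57}$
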